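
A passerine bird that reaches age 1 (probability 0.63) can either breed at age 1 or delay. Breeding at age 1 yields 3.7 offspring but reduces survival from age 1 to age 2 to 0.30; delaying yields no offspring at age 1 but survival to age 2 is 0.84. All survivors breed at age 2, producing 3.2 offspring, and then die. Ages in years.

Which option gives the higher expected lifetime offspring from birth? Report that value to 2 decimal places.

breed at age 1: R₀ = 0.63 × (3.7 + 0.30 × 3.2) = 0.63 × 4.6600 = 2.9358
delay to age 2: R₀ = 0.63 × (0.84 × 3.2) = 0.63 × 2.6880 = 1.6934
Higher: breed at age 1 (2.9358).

2.94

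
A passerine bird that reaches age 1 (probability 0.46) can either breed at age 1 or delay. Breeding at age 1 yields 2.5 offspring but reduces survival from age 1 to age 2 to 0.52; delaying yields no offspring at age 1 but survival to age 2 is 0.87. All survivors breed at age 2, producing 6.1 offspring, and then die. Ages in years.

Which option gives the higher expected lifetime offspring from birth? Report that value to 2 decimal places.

breed at age 1: R₀ = 0.46 × (2.5 + 0.52 × 6.1) = 0.46 × 5.6720 = 2.6091
delay to age 2: R₀ = 0.46 × (0.87 × 6.1) = 0.46 × 5.3070 = 2.4412
Higher: breed at age 1 (2.6091).

2.61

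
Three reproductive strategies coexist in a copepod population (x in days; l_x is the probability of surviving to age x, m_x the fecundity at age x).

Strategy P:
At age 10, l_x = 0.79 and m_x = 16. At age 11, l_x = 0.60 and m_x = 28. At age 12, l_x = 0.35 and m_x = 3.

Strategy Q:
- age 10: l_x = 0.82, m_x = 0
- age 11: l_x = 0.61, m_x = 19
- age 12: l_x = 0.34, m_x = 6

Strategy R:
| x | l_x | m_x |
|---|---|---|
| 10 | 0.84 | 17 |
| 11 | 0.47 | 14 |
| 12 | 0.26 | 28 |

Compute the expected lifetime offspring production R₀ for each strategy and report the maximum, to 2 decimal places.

Strategy P: R₀ = 0.79×16 + 0.60×28 + 0.35×3 = 30.4900
Strategy Q: R₀ = 0.82×0 + 0.61×19 + 0.34×6 = 13.6300
Strategy R: R₀ = 0.84×17 + 0.47×14 + 0.26×28 = 28.1400
Highest R₀: strategy P with 30.4900.

30.49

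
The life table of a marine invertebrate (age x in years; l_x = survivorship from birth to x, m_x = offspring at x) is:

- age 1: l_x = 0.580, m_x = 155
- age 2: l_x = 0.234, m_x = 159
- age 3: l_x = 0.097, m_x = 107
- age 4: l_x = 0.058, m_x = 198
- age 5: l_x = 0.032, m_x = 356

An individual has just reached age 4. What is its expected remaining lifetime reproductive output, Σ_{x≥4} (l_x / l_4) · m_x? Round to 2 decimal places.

394.41

l_4 = 0.058. Conditional survival from age 4 to x is l_x / l_4.
  x=4: (0.058/0.058) × 198 = 198.0000
  x=5: (0.032/0.058) × 356 = 196.4138
Sum = 198.0000 + 196.4138 = 394.4138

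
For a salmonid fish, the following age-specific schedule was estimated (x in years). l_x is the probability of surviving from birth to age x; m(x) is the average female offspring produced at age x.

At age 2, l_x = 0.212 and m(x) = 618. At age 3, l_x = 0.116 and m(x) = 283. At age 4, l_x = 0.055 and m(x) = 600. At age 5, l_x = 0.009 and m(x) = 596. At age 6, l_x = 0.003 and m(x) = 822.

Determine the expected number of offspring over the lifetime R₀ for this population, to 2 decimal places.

R₀ = Σ l_x m(x):
  age 2: 0.212 × 618 = 131.0160
  age 3: 0.116 × 283 = 32.8280
  age 4: 0.055 × 600 = 33.0000
  age 5: 0.009 × 596 = 5.3640
  age 6: 0.003 × 822 = 2.4660
R₀ = 131.0160 + 32.8280 + 33.0000 + 5.3640 + 2.4660 = 204.6740

204.67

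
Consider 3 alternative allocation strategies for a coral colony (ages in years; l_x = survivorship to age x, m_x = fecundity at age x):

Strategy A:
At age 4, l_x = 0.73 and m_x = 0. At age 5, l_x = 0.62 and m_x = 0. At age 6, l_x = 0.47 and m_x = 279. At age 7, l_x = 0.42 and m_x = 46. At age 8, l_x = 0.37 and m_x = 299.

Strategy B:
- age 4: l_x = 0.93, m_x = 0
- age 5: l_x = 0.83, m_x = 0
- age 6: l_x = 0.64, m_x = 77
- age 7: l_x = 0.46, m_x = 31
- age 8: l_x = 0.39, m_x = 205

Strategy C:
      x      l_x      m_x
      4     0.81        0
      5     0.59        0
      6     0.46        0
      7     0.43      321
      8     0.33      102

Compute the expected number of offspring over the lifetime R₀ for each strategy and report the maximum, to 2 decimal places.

261.08

Strategy A: R₀ = 0.73×0 + 0.62×0 + 0.47×279 + 0.42×46 + 0.37×299 = 261.0800
Strategy B: R₀ = 0.93×0 + 0.83×0 + 0.64×77 + 0.46×31 + 0.39×205 = 143.4900
Strategy C: R₀ = 0.81×0 + 0.59×0 + 0.46×0 + 0.43×321 + 0.33×102 = 171.6900
Highest R₀: strategy A with 261.0800.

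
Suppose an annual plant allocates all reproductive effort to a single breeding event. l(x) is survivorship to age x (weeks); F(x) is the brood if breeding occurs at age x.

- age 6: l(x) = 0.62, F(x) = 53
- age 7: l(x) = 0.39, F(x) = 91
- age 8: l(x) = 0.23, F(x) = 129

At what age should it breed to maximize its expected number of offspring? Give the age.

Expected offspring if breeding at age x = l(x) × F(x):
  age 6: 0.62 × 53 = 32.860
  age 7: 0.39 × 91 = 35.490
  age 8: 0.23 × 129 = 29.670
Maximum at age 7 (35.490).

7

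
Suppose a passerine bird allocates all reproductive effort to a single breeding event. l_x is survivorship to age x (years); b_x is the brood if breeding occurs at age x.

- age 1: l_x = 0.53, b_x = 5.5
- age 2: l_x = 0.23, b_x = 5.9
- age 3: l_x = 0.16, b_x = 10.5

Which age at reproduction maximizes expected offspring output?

Expected offspring if breeding at age x = l_x × b_x:
  age 1: 0.53 × 5.5 = 2.915
  age 2: 0.23 × 5.9 = 1.357
  age 3: 0.16 × 10.5 = 1.680
Maximum at age 1 (2.915).

1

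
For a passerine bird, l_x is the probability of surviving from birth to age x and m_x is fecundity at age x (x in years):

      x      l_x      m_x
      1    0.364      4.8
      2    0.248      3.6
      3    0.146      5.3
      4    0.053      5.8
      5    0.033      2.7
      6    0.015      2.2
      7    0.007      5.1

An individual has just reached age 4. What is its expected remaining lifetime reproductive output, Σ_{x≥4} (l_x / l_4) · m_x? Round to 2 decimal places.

8.78

l_4 = 0.053. Conditional survival from age 4 to x is l_x / l_4.
  x=4: (0.053/0.053) × 5.8 = 5.8000
  x=5: (0.033/0.053) × 2.7 = 1.6811
  x=6: (0.015/0.053) × 2.2 = 0.6226
  x=7: (0.007/0.053) × 5.1 = 0.6736
Sum = 5.8000 + 1.6811 + 0.6226 + 0.6736 = 8.7774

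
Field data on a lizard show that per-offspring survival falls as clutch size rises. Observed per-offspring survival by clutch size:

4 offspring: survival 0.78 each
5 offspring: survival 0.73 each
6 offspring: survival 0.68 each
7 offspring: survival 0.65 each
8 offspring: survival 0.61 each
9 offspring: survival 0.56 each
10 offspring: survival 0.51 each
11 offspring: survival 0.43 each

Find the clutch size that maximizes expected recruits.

Expected recruits = c × s(c):
  c=4: 4 × 0.78 = 3.120
  c=5: 5 × 0.73 = 3.650
  c=6: 6 × 0.68 = 4.080
  c=7: 7 × 0.65 = 4.550
  c=8: 8 × 0.61 = 4.880
  c=9: 9 × 0.56 = 5.040
  c=10: 10 × 0.51 = 5.100
  c=11: 11 × 0.43 = 4.730
Maximum at c = 10 (5.100 recruits).

10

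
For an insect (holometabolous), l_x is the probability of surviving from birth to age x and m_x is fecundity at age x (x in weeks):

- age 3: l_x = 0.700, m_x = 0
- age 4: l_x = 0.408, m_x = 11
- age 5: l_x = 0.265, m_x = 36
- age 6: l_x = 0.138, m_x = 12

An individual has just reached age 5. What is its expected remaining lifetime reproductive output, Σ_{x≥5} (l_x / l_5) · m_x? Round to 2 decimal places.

l_5 = 0.265. Conditional survival from age 5 to x is l_x / l_5.
  x=5: (0.265/0.265) × 36 = 36.0000
  x=6: (0.138/0.265) × 12 = 6.2491
Sum = 36.0000 + 6.2491 = 42.2491

42.25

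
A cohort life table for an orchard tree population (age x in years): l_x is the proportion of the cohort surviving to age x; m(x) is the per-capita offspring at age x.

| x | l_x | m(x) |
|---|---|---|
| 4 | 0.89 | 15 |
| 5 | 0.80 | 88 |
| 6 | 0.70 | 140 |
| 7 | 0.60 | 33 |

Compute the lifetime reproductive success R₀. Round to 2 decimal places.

201.55

R₀ = Σ l_x m(x):
  age 4: 0.89 × 15 = 13.3500
  age 5: 0.80 × 88 = 70.4000
  age 6: 0.70 × 140 = 98.0000
  age 7: 0.60 × 33 = 19.8000
R₀ = 13.3500 + 70.4000 + 98.0000 + 19.8000 = 201.5500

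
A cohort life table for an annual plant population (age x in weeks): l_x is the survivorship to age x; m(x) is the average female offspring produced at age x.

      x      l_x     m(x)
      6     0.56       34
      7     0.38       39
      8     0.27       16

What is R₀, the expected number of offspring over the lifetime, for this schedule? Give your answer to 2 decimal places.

38.18

R₀ = Σ l_x m(x):
  age 6: 0.56 × 34 = 19.0400
  age 7: 0.38 × 39 = 14.8200
  age 8: 0.27 × 16 = 4.3200
R₀ = 19.0400 + 14.8200 + 4.3200 = 38.1800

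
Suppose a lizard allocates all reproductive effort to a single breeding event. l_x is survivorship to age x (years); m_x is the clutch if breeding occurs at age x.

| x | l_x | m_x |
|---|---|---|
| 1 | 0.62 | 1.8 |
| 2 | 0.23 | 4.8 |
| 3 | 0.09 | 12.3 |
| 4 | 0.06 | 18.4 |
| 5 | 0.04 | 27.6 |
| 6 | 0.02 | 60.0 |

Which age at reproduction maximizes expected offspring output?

Expected offspring if breeding at age x = l_x × m_x:
  age 1: 0.62 × 1.8 = 1.116
  age 2: 0.23 × 4.8 = 1.104
  age 3: 0.09 × 12.3 = 1.107
  age 4: 0.06 × 18.4 = 1.104
  age 5: 0.04 × 27.6 = 1.104
  age 6: 0.02 × 60.0 = 1.200
Maximum at age 6 (1.200).

6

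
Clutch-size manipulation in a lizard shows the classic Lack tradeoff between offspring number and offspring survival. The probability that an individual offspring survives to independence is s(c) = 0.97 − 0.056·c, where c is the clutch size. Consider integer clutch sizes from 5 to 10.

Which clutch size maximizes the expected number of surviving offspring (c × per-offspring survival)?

9

Expected surviving offspring = c × s(c):
  c=5: 5 × 0.690 = 3.450
  c=6: 6 × 0.634 = 3.804
  c=7: 7 × 0.578 = 4.046
  c=8: 8 × 0.522 = 4.176
  c=9: 9 × 0.466 = 4.194
  c=10: 10 × 0.410 = 4.100
Maximum at c = 9 (4.194 surviving offspring).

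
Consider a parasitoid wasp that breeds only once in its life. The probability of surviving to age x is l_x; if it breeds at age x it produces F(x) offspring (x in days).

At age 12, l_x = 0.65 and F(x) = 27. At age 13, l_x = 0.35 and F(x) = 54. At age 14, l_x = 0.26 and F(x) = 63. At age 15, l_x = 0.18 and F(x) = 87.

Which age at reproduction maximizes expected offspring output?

Expected offspring if breeding at age x = l_x × F(x):
  age 12: 0.65 × 27 = 17.550
  age 13: 0.35 × 54 = 18.900
  age 14: 0.26 × 63 = 16.380
  age 15: 0.18 × 87 = 15.660
Maximum at age 13 (18.900).

13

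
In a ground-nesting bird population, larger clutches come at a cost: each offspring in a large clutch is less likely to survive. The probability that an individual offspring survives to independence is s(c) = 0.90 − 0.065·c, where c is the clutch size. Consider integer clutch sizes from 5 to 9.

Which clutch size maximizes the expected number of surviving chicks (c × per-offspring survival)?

7

Expected surviving chicks = c × s(c):
  c=5: 5 × 0.575 = 2.875
  c=6: 6 × 0.510 = 3.060
  c=7: 7 × 0.445 = 3.115
  c=8: 8 × 0.380 = 3.040
  c=9: 9 × 0.315 = 2.835
Maximum at c = 7 (3.115 surviving chicks).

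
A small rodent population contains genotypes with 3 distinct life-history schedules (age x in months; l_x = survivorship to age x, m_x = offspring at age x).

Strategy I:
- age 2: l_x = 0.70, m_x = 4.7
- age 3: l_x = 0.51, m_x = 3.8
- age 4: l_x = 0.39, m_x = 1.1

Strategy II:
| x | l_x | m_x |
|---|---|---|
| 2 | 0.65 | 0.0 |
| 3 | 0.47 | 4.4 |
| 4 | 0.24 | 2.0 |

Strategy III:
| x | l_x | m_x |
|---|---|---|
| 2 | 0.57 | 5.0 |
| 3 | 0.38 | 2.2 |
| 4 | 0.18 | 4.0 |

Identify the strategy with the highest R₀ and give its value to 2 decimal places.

5.66

Strategy I: R₀ = 0.70×4.7 + 0.51×3.8 + 0.39×1.1 = 5.6570
Strategy II: R₀ = 0.65×0.0 + 0.47×4.4 + 0.24×2.0 = 2.5480
Strategy III: R₀ = 0.57×5.0 + 0.38×2.2 + 0.18×4.0 = 4.4060
Highest R₀: strategy I with 5.6570.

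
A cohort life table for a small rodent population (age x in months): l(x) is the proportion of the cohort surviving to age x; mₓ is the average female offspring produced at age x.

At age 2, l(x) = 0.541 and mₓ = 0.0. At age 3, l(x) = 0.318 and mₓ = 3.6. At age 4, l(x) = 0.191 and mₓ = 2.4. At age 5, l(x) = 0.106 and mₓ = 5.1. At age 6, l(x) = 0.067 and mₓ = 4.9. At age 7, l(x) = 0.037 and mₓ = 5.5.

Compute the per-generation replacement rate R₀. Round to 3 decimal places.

R₀ = Σ l(x) mₓ:
  age 2: 0.541 × 0.0 = 0.0000
  age 3: 0.318 × 3.6 = 1.1448
  age 4: 0.191 × 2.4 = 0.4584
  age 5: 0.106 × 5.1 = 0.5406
  age 6: 0.067 × 4.9 = 0.3283
  age 7: 0.037 × 5.5 = 0.2035
R₀ = 0.0000 + 1.1448 + 0.4584 + 0.5406 + 0.3283 + 0.2035 = 2.6756

2.676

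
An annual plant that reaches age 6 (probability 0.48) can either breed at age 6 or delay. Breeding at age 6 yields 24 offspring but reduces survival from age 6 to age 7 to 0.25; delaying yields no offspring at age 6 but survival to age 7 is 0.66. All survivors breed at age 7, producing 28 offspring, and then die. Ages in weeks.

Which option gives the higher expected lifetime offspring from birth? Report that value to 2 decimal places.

14.88

breed at age 6: R₀ = 0.48 × (24 + 0.25 × 28) = 0.48 × 31.0000 = 14.8800
delay to age 7: R₀ = 0.48 × (0.66 × 28) = 0.48 × 18.4800 = 8.8704
Higher: breed at age 6 (14.8800).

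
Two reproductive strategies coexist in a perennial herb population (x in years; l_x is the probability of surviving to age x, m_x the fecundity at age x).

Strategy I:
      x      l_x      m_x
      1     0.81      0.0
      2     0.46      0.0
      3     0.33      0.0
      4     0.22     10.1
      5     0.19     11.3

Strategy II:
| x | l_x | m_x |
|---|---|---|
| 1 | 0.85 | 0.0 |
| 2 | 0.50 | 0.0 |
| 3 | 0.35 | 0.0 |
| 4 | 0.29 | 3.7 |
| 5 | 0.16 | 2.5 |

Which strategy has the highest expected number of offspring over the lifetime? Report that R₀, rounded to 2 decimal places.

Strategy I: R₀ = 0.81×0.0 + 0.46×0.0 + 0.33×0.0 + 0.22×10.1 + 0.19×11.3 = 4.3690
Strategy II: R₀ = 0.85×0.0 + 0.50×0.0 + 0.35×0.0 + 0.29×3.7 + 0.16×2.5 = 1.4730
Highest R₀: strategy I with 4.3690.

4.37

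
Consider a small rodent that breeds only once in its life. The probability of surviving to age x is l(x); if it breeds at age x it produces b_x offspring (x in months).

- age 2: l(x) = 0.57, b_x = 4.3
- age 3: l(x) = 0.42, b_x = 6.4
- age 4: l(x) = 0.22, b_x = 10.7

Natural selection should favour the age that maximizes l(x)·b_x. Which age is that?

3

Expected offspring if breeding at age x = l(x) × b_x:
  age 2: 0.57 × 4.3 = 2.451
  age 3: 0.42 × 6.4 = 2.688
  age 4: 0.22 × 10.7 = 2.354
Maximum at age 3 (2.688).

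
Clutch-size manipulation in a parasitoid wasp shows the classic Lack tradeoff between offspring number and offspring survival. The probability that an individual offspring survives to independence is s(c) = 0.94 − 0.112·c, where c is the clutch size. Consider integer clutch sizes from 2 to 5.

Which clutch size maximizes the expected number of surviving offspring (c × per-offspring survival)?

Expected surviving offspring = c × s(c):
  c=2: 2 × 0.716 = 1.432
  c=3: 3 × 0.604 = 1.812
  c=4: 4 × 0.492 = 1.968
  c=5: 5 × 0.380 = 1.900
Maximum at c = 4 (1.968 surviving offspring).

4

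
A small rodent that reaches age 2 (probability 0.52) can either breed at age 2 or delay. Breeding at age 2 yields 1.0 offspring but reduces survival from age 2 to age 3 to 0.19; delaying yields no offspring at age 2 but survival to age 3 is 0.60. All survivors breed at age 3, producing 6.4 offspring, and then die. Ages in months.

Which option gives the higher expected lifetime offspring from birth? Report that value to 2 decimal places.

2.00

breed at age 2: R₀ = 0.52 × (1.0 + 0.19 × 6.4) = 0.52 × 2.2160 = 1.1523
delay to age 3: R₀ = 0.52 × (0.60 × 6.4) = 0.52 × 3.8400 = 1.9968
Higher: delay to age 3 (1.9968).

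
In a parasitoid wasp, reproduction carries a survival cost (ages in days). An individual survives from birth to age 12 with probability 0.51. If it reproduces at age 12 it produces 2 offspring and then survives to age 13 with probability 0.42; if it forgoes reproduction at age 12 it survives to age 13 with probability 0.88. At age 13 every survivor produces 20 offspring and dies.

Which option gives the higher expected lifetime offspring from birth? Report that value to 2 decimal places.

8.98

breed at age 12: R₀ = 0.51 × (2 + 0.42 × 20) = 0.51 × 10.4000 = 5.3040
delay to age 13: R₀ = 0.51 × (0.88 × 20) = 0.51 × 17.6000 = 8.9760
Higher: delay to age 13 (8.9760).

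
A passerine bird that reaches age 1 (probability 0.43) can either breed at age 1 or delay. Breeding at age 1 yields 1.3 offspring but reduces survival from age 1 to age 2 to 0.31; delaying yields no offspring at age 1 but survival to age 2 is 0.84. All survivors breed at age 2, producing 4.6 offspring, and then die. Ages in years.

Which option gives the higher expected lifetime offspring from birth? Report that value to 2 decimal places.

1.66

breed at age 1: R₀ = 0.43 × (1.3 + 0.31 × 4.6) = 0.43 × 2.7260 = 1.1722
delay to age 2: R₀ = 0.43 × (0.84 × 4.6) = 0.43 × 3.8640 = 1.6615
Higher: delay to age 2 (1.6615).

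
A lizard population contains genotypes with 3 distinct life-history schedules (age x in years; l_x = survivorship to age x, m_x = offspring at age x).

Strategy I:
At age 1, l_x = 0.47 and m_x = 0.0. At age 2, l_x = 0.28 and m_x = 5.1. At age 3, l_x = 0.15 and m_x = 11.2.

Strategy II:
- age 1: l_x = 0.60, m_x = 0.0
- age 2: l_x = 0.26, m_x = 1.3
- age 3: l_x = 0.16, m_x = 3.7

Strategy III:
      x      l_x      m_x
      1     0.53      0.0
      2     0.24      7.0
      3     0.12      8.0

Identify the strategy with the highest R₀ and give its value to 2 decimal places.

Strategy I: R₀ = 0.47×0.0 + 0.28×5.1 + 0.15×11.2 = 3.1080
Strategy II: R₀ = 0.60×0.0 + 0.26×1.3 + 0.16×3.7 = 0.9300
Strategy III: R₀ = 0.53×0.0 + 0.24×7.0 + 0.12×8.0 = 2.6400
Highest R₀: strategy I with 3.1080.

3.11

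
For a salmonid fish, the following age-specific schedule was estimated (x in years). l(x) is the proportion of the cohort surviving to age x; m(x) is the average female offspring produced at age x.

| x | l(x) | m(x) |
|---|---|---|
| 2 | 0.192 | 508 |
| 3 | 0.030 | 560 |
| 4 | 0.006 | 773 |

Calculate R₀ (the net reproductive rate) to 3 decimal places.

R₀ = Σ l(x) m(x):
  age 2: 0.192 × 508 = 97.5360
  age 3: 0.030 × 560 = 16.8000
  age 4: 0.006 × 773 = 4.6380
R₀ = 97.5360 + 16.8000 + 4.6380 = 118.9740

118.974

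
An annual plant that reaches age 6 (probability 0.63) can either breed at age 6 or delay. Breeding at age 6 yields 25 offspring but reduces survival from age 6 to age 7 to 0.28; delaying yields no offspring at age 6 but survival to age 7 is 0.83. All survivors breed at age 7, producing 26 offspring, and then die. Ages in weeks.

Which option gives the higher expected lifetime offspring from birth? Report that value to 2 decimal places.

breed at age 6: R₀ = 0.63 × (25 + 0.28 × 26) = 0.63 × 32.2800 = 20.3364
delay to age 7: R₀ = 0.63 × (0.83 × 26) = 0.63 × 21.5800 = 13.5954
Higher: breed at age 6 (20.3364).

20.34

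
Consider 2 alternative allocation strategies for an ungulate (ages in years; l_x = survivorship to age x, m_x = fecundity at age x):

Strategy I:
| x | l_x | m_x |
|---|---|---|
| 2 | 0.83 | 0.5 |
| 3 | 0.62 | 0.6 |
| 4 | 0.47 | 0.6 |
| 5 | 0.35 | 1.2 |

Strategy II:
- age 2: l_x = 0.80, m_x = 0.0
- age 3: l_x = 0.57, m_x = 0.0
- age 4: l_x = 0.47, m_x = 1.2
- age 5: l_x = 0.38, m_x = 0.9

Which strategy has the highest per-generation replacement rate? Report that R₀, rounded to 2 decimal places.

1.49

Strategy I: R₀ = 0.83×0.5 + 0.62×0.6 + 0.47×0.6 + 0.35×1.2 = 1.4890
Strategy II: R₀ = 0.80×0.0 + 0.57×0.0 + 0.47×1.2 + 0.38×0.9 = 0.9060
Highest R₀: strategy I with 1.4890.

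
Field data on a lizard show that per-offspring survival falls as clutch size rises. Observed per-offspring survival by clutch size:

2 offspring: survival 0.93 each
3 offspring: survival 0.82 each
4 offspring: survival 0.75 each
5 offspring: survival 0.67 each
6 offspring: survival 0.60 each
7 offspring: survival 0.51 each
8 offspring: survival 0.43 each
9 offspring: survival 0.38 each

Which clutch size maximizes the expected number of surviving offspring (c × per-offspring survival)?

Expected surviving offspring = c × s(c):
  c=2: 2 × 0.93 = 1.860
  c=3: 3 × 0.82 = 2.460
  c=4: 4 × 0.75 = 3.000
  c=5: 5 × 0.67 = 3.350
  c=6: 6 × 0.60 = 3.600
  c=7: 7 × 0.51 = 3.570
  c=8: 8 × 0.43 = 3.440
  c=9: 9 × 0.38 = 3.420
Maximum at c = 6 (3.600 surviving offspring).

6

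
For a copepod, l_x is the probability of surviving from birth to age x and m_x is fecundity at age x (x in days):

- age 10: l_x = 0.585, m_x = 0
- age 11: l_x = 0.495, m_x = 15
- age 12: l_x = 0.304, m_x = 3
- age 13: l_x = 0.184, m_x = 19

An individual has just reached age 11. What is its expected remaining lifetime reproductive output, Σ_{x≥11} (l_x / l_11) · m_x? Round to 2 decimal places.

l_11 = 0.495. Conditional survival from age 11 to x is l_x / l_11.
  x=11: (0.495/0.495) × 15 = 15.0000
  x=12: (0.304/0.495) × 3 = 1.8424
  x=13: (0.184/0.495) × 19 = 7.0626
Sum = 15.0000 + 1.8424 + 7.0626 = 23.9051

23.91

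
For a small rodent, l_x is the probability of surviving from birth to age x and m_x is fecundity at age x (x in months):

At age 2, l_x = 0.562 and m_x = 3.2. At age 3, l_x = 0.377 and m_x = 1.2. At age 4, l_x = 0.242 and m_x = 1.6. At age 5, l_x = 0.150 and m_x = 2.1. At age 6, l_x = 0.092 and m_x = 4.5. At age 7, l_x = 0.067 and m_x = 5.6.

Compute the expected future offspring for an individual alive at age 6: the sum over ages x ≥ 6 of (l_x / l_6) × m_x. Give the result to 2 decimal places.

l_6 = 0.092. Conditional survival from age 6 to x is l_x / l_6.
  x=6: (0.092/0.092) × 4.5 = 4.5000
  x=7: (0.067/0.092) × 5.6 = 4.0783
Sum = 4.5000 + 4.0783 = 8.5783

8.58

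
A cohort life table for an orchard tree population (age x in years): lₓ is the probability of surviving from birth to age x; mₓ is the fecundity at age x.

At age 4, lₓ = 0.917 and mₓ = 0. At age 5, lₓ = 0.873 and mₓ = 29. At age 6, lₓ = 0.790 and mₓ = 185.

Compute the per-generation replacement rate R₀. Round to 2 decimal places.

171.47

R₀ = Σ lₓ mₓ:
  age 4: 0.917 × 0 = 0.0000
  age 5: 0.873 × 29 = 25.3170
  age 6: 0.790 × 185 = 146.1500
R₀ = 0.0000 + 25.3170 + 146.1500 = 171.4670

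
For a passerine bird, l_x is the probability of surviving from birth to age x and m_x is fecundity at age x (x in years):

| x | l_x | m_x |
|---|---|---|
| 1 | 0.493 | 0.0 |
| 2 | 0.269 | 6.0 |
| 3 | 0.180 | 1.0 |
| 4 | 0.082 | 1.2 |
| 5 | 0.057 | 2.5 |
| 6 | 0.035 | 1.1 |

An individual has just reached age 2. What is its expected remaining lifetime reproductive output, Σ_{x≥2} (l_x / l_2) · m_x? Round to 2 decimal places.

l_2 = 0.269. Conditional survival from age 2 to x is l_x / l_2.
  x=2: (0.269/0.269) × 6.0 = 6.0000
  x=3: (0.180/0.269) × 1.0 = 0.6691
  x=4: (0.082/0.269) × 1.2 = 0.3658
  x=5: (0.057/0.269) × 2.5 = 0.5297
  x=6: (0.035/0.269) × 1.1 = 0.1431
Sum = 6.0000 + 0.6691 + 0.3658 + 0.5297 + 0.1431 = 7.7078

7.71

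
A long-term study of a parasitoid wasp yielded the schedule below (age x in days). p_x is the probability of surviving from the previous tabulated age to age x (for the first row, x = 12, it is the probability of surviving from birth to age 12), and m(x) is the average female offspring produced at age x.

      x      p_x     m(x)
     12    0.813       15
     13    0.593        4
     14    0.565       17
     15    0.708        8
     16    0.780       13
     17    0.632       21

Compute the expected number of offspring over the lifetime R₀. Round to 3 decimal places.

24.249

Survivorship from birth: l_x = p_12·p_13·…·p_x.
  l_12 = 0.81300
  l_13 = 0.48211
  l_14 = 0.27239
  l_15 = 0.19285
  l_16 = 0.15043
  l_17 = 0.09507
R₀ = Σ l_x m(x):
  age 12: 0.81300 × 15 = 12.1950
  age 13: 0.48211 × 4 = 1.9284
  age 14: 0.27239 × 17 = 4.6306
  age 15: 0.19285 × 8 = 1.5428
  age 16: 0.15043 × 13 = 1.9556
  age 17: 0.09507 × 21 = 1.9965
R₀ = 12.1950 + 1.9284 + 4.6306 + 1.5428 + 1.9556 + 1.9965 = 24.2489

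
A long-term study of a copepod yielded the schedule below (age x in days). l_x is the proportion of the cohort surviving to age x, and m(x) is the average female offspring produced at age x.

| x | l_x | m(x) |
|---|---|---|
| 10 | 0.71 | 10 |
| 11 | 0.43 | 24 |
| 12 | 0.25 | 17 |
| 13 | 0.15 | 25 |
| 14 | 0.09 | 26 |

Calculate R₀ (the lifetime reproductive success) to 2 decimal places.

R₀ = Σ l_x m(x):
  age 10: 0.71 × 10 = 7.1000
  age 11: 0.43 × 24 = 10.3200
  age 12: 0.25 × 17 = 4.2500
  age 13: 0.15 × 25 = 3.7500
  age 14: 0.09 × 26 = 2.3400
R₀ = 7.1000 + 10.3200 + 4.2500 + 3.7500 + 2.3400 = 27.7600

27.76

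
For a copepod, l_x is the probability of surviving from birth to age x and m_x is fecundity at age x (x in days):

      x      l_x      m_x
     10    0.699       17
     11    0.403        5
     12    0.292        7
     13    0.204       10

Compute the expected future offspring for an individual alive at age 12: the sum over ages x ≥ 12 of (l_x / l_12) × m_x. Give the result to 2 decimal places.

13.99

l_12 = 0.292. Conditional survival from age 12 to x is l_x / l_12.
  x=12: (0.292/0.292) × 7 = 7.0000
  x=13: (0.204/0.292) × 10 = 6.9863
Sum = 7.0000 + 6.9863 = 13.9863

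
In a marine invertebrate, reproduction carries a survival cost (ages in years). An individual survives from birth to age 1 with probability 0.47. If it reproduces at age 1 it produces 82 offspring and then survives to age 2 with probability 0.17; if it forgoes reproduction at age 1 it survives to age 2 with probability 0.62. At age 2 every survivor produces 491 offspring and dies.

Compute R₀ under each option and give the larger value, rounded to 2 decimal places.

breed at age 1: R₀ = 0.47 × (82 + 0.17 × 491) = 0.47 × 165.4700 = 77.7709
delay to age 2: R₀ = 0.47 × (0.62 × 491) = 0.47 × 304.4200 = 143.0774
Higher: delay to age 2 (143.0774).

143.08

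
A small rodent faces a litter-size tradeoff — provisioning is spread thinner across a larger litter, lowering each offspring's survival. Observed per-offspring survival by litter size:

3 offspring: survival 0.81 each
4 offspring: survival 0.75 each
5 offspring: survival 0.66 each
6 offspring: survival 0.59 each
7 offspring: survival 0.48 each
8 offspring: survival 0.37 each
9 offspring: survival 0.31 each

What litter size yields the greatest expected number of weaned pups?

Expected weaned pups = c × s(c):
  c=3: 3 × 0.81 = 2.430
  c=4: 4 × 0.75 = 3.000
  c=5: 5 × 0.66 = 3.300
  c=6: 6 × 0.59 = 3.540
  c=7: 7 × 0.48 = 3.360
  c=8: 8 × 0.37 = 2.960
  c=9: 9 × 0.31 = 2.790
Maximum at c = 6 (3.540 weaned pups).

6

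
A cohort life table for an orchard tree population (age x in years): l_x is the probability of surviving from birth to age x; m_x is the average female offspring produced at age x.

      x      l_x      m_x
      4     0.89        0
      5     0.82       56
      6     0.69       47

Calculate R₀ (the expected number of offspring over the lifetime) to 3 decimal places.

78.350

R₀ = Σ l_x m_x:
  age 4: 0.89 × 0 = 0.0000
  age 5: 0.82 × 56 = 45.9200
  age 6: 0.69 × 47 = 32.4300
R₀ = 0.0000 + 45.9200 + 32.4300 = 78.3500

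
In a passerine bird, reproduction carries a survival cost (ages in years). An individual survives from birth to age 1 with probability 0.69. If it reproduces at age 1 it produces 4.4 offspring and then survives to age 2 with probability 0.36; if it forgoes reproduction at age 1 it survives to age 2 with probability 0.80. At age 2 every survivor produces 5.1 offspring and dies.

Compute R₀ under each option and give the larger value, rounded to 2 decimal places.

4.30

breed at age 1: R₀ = 0.69 × (4.4 + 0.36 × 5.1) = 0.69 × 6.2360 = 4.3028
delay to age 2: R₀ = 0.69 × (0.80 × 5.1) = 0.69 × 4.0800 = 2.8152
Higher: breed at age 1 (4.3028).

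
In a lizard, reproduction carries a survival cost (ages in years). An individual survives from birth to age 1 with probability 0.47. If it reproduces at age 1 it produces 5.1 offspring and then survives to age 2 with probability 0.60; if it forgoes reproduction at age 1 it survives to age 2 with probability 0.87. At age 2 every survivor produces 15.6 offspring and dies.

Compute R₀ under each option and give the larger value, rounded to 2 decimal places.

6.80

breed at age 1: R₀ = 0.47 × (5.1 + 0.60 × 15.6) = 0.47 × 14.4600 = 6.7962
delay to age 2: R₀ = 0.47 × (0.87 × 15.6) = 0.47 × 13.5720 = 6.3788
Higher: breed at age 1 (6.7962).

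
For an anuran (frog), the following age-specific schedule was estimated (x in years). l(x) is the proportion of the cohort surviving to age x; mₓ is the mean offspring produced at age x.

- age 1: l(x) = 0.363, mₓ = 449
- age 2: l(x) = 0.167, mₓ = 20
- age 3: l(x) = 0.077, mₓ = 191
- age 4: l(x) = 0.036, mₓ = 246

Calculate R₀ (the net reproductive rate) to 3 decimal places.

189.890

R₀ = Σ l(x) mₓ:
  age 1: 0.363 × 449 = 162.9870
  age 2: 0.167 × 20 = 3.3400
  age 3: 0.077 × 191 = 14.7070
  age 4: 0.036 × 246 = 8.8560
R₀ = 162.9870 + 3.3400 + 14.7070 + 8.8560 = 189.8900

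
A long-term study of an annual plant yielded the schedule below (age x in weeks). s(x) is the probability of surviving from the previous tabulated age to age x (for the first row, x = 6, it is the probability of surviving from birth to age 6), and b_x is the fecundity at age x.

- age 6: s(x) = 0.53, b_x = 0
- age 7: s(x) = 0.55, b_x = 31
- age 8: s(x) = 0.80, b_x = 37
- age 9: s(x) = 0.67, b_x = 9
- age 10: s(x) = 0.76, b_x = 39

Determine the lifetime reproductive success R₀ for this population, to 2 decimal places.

Survivorship from birth: l_x = s_6·s_7·…·s_x.
  l_6 = 0.53000
  l_7 = 0.29150
  l_8 = 0.23320
  l_9 = 0.15624
  l_10 = 0.11875
R₀ = Σ l_x b_x:
  age 6: 0.53000 × 0 = 0.0000
  age 7: 0.29150 × 31 = 9.0365
  age 8: 0.23320 × 37 = 8.6284
  age 9: 0.15624 × 9 = 1.4062
  age 10: 0.11875 × 39 = 4.6312
R₀ = 0.0000 + 9.0365 + 8.6284 + 1.4062 + 4.6312 = 23.7023

23.70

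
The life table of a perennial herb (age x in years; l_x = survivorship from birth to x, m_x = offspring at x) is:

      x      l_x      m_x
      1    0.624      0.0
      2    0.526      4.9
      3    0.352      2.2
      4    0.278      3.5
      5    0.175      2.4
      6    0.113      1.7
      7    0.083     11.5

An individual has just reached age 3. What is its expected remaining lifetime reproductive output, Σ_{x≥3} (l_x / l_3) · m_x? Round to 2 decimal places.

l_3 = 0.352. Conditional survival from age 3 to x is l_x / l_3.
  x=3: (0.352/0.352) × 2.2 = 2.2000
  x=4: (0.278/0.352) × 3.5 = 2.7642
  x=5: (0.175/0.352) × 2.4 = 1.1932
  x=6: (0.113/0.352) × 1.7 = 0.5457
  x=7: (0.083/0.352) × 11.5 = 2.7116
Sum = 2.2000 + 2.7642 + 1.1932 + 0.5457 + 2.7116 = 9.4148

9.41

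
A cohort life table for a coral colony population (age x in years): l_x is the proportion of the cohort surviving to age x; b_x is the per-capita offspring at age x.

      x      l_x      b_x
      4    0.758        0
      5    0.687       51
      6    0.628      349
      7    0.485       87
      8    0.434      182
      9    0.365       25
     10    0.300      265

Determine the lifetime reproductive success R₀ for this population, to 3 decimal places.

R₀ = Σ l_x b_x:
  age 4: 0.758 × 0 = 0.0000
  age 5: 0.687 × 51 = 35.0370
  age 6: 0.628 × 349 = 219.1720
  age 7: 0.485 × 87 = 42.1950
  age 8: 0.434 × 182 = 78.9880
  age 9: 0.365 × 25 = 9.1250
  age 10: 0.300 × 265 = 79.5000
R₀ = 0.0000 + 35.0370 + 219.1720 + 42.1950 + 78.9880 + 9.1250 + 79.5000 = 464.0170

464.017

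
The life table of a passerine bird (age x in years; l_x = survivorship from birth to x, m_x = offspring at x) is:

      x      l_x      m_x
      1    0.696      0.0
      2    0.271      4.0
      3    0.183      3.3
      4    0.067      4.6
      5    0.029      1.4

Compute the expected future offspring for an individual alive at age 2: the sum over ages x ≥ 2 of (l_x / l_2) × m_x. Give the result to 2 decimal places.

l_2 = 0.271. Conditional survival from age 2 to x is l_x / l_2.
  x=2: (0.271/0.271) × 4.0 = 4.0000
  x=3: (0.183/0.271) × 3.3 = 2.2284
  x=4: (0.067/0.271) × 4.6 = 1.1373
  x=5: (0.029/0.271) × 1.4 = 0.1498
Sum = 4.0000 + 2.2284 + 1.1373 + 0.1498 = 7.5155

7.52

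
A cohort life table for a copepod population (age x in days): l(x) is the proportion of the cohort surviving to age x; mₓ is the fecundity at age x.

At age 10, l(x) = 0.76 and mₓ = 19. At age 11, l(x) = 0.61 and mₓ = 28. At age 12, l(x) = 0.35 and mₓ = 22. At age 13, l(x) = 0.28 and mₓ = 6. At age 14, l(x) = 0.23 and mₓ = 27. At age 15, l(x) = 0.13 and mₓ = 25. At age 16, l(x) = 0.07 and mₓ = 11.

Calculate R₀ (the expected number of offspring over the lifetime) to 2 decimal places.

R₀ = Σ l(x) mₓ:
  age 10: 0.76 × 19 = 14.4400
  age 11: 0.61 × 28 = 17.0800
  age 12: 0.35 × 22 = 7.7000
  age 13: 0.28 × 6 = 1.6800
  age 14: 0.23 × 27 = 6.2100
  age 15: 0.13 × 25 = 3.2500
  age 16: 0.07 × 11 = 0.7700
R₀ = 14.4400 + 17.0800 + 7.7000 + 1.6800 + 6.2100 + 3.2500 + 0.7700 = 51.1300

51.13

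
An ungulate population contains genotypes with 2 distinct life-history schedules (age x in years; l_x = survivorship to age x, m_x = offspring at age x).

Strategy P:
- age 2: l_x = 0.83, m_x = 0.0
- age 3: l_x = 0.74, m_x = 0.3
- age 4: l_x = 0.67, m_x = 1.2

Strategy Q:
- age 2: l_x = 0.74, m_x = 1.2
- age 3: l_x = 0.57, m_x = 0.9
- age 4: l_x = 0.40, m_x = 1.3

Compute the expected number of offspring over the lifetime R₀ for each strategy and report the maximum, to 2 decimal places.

Strategy P: R₀ = 0.83×0.0 + 0.74×0.3 + 0.67×1.2 = 1.0260
Strategy Q: R₀ = 0.74×1.2 + 0.57×0.9 + 0.40×1.3 = 1.9210
Highest R₀: strategy Q with 1.9210.

1.92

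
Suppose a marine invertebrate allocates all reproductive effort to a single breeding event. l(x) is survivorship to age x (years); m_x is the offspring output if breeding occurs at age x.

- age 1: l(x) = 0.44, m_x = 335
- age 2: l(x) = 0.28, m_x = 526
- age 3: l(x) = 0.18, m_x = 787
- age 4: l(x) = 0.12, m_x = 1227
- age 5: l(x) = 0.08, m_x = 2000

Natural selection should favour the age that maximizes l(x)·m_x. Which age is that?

5

Expected offspring if breeding at age x = l(x) × m_x:
  age 1: 0.44 × 335 = 147.400
  age 2: 0.28 × 526 = 147.280
  age 3: 0.18 × 787 = 141.660
  age 4: 0.12 × 1227 = 147.240
  age 5: 0.08 × 2000 = 160.000
Maximum at age 5 (160.000).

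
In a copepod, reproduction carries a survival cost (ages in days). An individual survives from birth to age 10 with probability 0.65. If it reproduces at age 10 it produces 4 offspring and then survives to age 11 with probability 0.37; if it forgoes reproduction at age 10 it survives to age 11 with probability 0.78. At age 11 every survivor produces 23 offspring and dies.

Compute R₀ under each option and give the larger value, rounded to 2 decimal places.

11.66

breed at age 10: R₀ = 0.65 × (4 + 0.37 × 23) = 0.65 × 12.5100 = 8.1315
delay to age 11: R₀ = 0.65 × (0.78 × 23) = 0.65 × 17.9400 = 11.6610
Higher: delay to age 11 (11.6610).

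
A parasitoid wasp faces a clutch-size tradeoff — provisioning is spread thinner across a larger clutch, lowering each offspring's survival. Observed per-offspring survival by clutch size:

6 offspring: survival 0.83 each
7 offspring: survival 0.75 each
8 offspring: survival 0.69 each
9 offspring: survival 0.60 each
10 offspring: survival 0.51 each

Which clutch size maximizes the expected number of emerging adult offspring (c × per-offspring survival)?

8

Expected emerging adult offspring = c × s(c):
  c=6: 6 × 0.83 = 4.980
  c=7: 7 × 0.75 = 5.250
  c=8: 8 × 0.69 = 5.520
  c=9: 9 × 0.60 = 5.400
  c=10: 10 × 0.51 = 5.100
Maximum at c = 8 (5.520 emerging adult offspring).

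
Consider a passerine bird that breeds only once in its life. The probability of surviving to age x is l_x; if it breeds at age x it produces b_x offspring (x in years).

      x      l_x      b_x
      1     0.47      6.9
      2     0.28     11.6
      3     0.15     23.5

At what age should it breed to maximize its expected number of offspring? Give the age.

3

Expected offspring if breeding at age x = l_x × b_x:
  age 1: 0.47 × 6.9 = 3.243
  age 2: 0.28 × 11.6 = 3.248
  age 3: 0.15 × 23.5 = 3.525
Maximum at age 3 (3.525).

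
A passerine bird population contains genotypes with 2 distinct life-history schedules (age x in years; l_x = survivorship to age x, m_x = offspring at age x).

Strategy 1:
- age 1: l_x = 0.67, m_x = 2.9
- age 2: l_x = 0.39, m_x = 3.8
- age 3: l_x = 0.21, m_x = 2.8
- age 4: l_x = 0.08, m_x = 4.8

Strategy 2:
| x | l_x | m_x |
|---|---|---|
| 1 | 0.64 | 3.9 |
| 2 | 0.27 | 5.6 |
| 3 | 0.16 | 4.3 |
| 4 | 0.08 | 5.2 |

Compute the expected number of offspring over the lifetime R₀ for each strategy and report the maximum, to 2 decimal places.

Strategy 1: R₀ = 0.67×2.9 + 0.39×3.8 + 0.21×2.8 + 0.08×4.8 = 4.3970
Strategy 2: R₀ = 0.64×3.9 + 0.27×5.6 + 0.16×4.3 + 0.08×5.2 = 5.1120
Highest R₀: strategy 2 with 5.1120.

5.11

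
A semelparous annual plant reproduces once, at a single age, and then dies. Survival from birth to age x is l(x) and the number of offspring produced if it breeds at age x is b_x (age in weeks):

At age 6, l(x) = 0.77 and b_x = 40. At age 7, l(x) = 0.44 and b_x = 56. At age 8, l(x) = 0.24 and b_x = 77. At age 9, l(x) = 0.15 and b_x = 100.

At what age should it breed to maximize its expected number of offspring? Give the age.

Expected offspring if breeding at age x = l(x) × b_x:
  age 6: 0.77 × 40 = 30.800
  age 7: 0.44 × 56 = 24.640
  age 8: 0.24 × 77 = 18.480
  age 9: 0.15 × 100 = 15.000
Maximum at age 6 (30.800).

6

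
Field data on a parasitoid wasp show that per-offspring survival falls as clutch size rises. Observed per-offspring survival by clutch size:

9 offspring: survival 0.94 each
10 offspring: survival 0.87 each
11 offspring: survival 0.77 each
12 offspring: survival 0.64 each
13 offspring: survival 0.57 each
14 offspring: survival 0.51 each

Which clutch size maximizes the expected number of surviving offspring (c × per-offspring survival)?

Expected surviving offspring = c × s(c):
  c=9: 9 × 0.94 = 8.460
  c=10: 10 × 0.87 = 8.700
  c=11: 11 × 0.77 = 8.470
  c=12: 12 × 0.64 = 7.680
  c=13: 13 × 0.57 = 7.410
  c=14: 14 × 0.51 = 7.140
Maximum at c = 10 (8.700 surviving offspring).

10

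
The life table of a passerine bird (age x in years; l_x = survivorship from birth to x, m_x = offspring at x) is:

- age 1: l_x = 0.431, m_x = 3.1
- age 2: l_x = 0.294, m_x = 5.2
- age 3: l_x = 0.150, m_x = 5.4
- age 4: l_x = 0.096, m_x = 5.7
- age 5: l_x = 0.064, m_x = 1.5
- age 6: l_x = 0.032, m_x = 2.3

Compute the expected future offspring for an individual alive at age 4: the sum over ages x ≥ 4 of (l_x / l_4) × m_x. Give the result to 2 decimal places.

l_4 = 0.096. Conditional survival from age 4 to x is l_x / l_4.
  x=4: (0.096/0.096) × 5.7 = 5.7000
  x=5: (0.064/0.096) × 1.5 = 1.0000
  x=6: (0.032/0.096) × 2.3 = 0.7667
Sum = 5.7000 + 1.0000 + 0.7667 = 7.4667

7.47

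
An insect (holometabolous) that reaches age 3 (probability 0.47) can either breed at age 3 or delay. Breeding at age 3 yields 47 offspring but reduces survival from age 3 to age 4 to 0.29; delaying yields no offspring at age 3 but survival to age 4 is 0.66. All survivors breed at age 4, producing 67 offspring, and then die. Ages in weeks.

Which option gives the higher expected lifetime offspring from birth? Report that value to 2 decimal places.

31.22

breed at age 3: R₀ = 0.47 × (47 + 0.29 × 67) = 0.47 × 66.4300 = 31.2221
delay to age 4: R₀ = 0.47 × (0.66 × 67) = 0.47 × 44.2200 = 20.7834
Higher: breed at age 3 (31.2221).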